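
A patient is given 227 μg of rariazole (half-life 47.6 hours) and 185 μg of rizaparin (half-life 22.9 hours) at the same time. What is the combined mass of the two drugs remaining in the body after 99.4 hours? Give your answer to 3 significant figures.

62.5 μg

rariazole: 227 × (1/2)^(99.4/47.6) = 227 × (1/2)^2.0882 ≈ 53.383 μg.
rizaparin: 185 × (1/2)^(99.4/22.9) = 185 × (1/2)^4.3406 ≈ 9.131 μg.
Total = 53.383 + 9.131 ≈ 62.514 μg.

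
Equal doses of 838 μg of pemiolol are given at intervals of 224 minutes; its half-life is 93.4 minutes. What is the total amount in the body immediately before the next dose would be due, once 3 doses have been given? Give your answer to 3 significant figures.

The 3 doses were given 672, 448, 224 minutes ago.
Total = 838·(1/2)^(672/93.4) + 838·(1/2)^(448/93.4) + 838·(1/2)^(224/93.4)
      = 5.7197 + 30.153 + 158.96 ≈ 194.83 μg.

195 μg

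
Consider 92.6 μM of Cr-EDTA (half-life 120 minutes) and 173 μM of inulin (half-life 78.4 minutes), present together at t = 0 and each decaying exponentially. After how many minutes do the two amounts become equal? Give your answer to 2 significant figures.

200 minutes

Set 92.6·(1/2)^(t/120) = 173·(1/2)^(t/78.4).
Taking log₂: log₂(92.6/173) = t·(1/120 − 1/78.4).
log₂(0.53526) = -0.90169; 1/120 − 1/78.4 = -0.0044218.
t = -0.90169 / -0.0044218 ≈ 203.92 minutes.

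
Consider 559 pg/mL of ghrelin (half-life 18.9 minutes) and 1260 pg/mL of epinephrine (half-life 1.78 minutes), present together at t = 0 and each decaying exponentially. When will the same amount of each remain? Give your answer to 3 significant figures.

Set 559·(1/2)^(t/18.9) = 1260·(1/2)^(t/1.78).
Taking log₂: log₂(559/1260) = t·(1/18.9 − 1/1.78).
log₂(0.44365) = -1.1725; 1/18.9 − 1/1.78 = -0.50889.
t = -1.1725 / -0.50889 ≈ 2.3041 minutes.

2.30 minutes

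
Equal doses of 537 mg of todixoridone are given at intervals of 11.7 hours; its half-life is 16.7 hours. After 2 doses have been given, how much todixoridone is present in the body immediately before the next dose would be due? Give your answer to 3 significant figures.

534 mg

The 2 doses were given 23.4, 11.7 hours ago.
Total = 537·(1/2)^(23.4/16.7) + 537·(1/2)^(11.7/16.7)
      = 203.32 + 330.43 ≈ 533.74 mg.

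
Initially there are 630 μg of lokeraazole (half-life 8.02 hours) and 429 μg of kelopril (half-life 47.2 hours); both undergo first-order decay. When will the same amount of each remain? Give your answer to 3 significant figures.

Set 630·(1/2)^(t/8.02) = 429·(1/2)^(t/47.2).
Taking log₂: log₂(630/429) = t·(1/8.02 − 1/47.2).
log₂(1.4685) = 0.55437; 1/8.02 − 1/47.2 = 0.1035.
t = 0.55437 / 0.1035 ≈ 5.3562 hours.

5.36 hours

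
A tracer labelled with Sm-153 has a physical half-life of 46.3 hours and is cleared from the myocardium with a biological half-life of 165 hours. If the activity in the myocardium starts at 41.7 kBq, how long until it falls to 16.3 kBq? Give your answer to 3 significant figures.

49.0 hours

1/t_eff = 1/t_phys + 1/t_biol = 1/46.3 + 1/165 = 0.027659 per hour.
t_eff = 46.3 × 165 / (46.3 + 165) ≈ 36.155 hours.
n = log₂(41.7/16.3) ≈ 1.3552; t = 1.3552 × 36.155 ≈ 48.996 hours.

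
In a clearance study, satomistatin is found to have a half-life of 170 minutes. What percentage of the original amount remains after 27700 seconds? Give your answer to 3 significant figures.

15.2%

27700 seconds = 461.667 minutes.
n = 461.667/170 ≈ 2.7157 half-lives.
Fraction remaining = (1/2)^2.7157 ≈ 0.15223, i.e. 15.223%.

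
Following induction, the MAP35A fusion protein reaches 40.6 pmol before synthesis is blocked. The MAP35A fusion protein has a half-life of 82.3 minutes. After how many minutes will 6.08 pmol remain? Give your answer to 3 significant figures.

225 minutes

Fraction remaining = 6.08/40.6 ≈ 0.14975.
n = log₂(40.6/6.08) = ln(6.6776)/ln 2 ≈ 2.7393 half-lives.
t = n × t½ = 2.7393 × 82.3 ≈ 225.45 minutes.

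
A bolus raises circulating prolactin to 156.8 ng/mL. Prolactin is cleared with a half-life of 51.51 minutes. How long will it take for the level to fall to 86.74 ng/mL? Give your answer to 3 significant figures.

Fraction remaining = 86.74/156.8 ≈ 0.55319.
n = log₂(156.8/86.74) = ln(1.8077)/ln 2 ≈ 0.85416 half-lives.
t = n × t½ = 0.85416 × 51.51 ≈ 43.998 minutes.

44.0 minutes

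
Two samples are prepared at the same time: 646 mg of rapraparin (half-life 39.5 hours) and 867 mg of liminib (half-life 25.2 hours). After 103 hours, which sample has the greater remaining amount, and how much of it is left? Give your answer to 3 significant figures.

rapraparin, 106 mg

rapraparin: 646 × (1/2)^2.6076 ≈ 105.99 mg.
liminib: 867 × (1/2)^4.0873 ≈ 51.006 mg.
Rapraparin has more remaining, at ≈ 105.99 mg.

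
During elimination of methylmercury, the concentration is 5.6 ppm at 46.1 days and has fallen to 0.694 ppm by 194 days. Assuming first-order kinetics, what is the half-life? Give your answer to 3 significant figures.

49.1 days

Over Δt = 194 − 46.1 = 147.9 days, the level fell by a factor of 5.6/0.694 ≈ 8.0692.
n = log₂(8.0692) ≈ 3.0124 half-lives, so t½ = 147.9/3.0124 ≈ 49.097 days.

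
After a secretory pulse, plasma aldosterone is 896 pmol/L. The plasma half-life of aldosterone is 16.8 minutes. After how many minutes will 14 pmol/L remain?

14/896 = 1/64, so 6 half-lives have elapsed.
t = 6 × 16.8 = 100.8 minutes.

100.8 minutes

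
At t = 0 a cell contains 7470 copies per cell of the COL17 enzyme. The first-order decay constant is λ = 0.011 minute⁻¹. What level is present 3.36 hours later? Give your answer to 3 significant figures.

813 copies per cell

t½ = ln 2 / λ = 0.69315 / 0.011 ≈ 63.013 minutes.
Convert the elapsed time: 3.36 hours = 201.6 minutes.
Number of half-lives: n = 201.6/63.013 ≈ 3.1993.
Remaining = 7470 × (1/2)^3.1993 = 7470 × 0.10887 ≈ 813.26 copies per cell.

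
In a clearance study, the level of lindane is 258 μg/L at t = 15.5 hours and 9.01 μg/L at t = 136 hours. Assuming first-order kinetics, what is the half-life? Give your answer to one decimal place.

Over Δt = 136 − 15.5 = 120.5 hours, the level fell by a factor of 258/9.01 ≈ 28.635.
n = log₂(28.635) ≈ 4.8397 half-lives, so t½ = 120.5/4.8397 ≈ 24.898 hours.

24.9 hours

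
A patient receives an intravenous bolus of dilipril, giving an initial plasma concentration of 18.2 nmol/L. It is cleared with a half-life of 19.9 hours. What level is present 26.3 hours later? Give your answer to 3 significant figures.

Number of half-lives: n = 26.3/19.9 ≈ 1.3216.
Remaining = 18.2 × (1/2)^1.3216 = 18.2 × 0.40009 ≈ 7.2816 nmol/L.

7.28 nmol/L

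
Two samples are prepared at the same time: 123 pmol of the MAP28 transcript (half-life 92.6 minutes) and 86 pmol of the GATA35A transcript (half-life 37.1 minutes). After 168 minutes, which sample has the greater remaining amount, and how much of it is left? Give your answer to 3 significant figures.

MAP28 transcript, 35.0 pmol

MAP28 transcript: 123 × (1/2)^1.8143 ≈ 34.975 pmol.
GATA35A transcript: 86 × (1/2)^4.5283 ≈ 3.7269 pmol.
MAP28 transcript has more remaining, at ≈ 34.975 pmol.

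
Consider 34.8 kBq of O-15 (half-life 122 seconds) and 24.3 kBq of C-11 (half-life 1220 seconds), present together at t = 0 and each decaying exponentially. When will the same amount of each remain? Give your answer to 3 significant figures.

70.2 seconds

Set 34.8·(1/2)^(t/122) = 24.3·(1/2)^(t/1220).
Taking log₂: log₂(34.8/24.3) = t·(1/122 − 1/1220).
log₂(1.4321) = 0.51813; 1/122 − 1/1220 = 0.007377.
t = 0.51813 / 0.007377 ≈ 70.236 seconds.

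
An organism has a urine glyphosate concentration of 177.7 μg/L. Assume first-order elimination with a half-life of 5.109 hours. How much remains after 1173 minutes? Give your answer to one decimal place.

Convert the elapsed time: 1173 minutes = 19.55 hours.
Number of half-lives: n = 19.55/5.109 ≈ 3.8266.
Remaining = 177.7 × (1/2)^3.8266 = 177.7 × 0.070483 ≈ 12.525 μg/L.

12.5 μg/L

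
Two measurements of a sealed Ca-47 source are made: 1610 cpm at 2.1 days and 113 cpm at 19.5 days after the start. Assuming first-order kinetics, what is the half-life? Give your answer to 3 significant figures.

Over Δt = 19.5 − 2.1 = 17.4 days, the level fell by a factor of 1610/113 ≈ 14.248.
n = log₂(14.248) ≈ 3.8327 half-lives, so t½ = 17.4/3.8327 ≈ 4.5399 days.

4.54 days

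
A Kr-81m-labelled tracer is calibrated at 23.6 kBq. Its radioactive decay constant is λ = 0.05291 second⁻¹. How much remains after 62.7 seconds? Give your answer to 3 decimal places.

t½ = ln 2 / λ = 0.69315 / 0.05291 ≈ 13.1 seconds.
Number of half-lives: n = 62.7/13.1 ≈ 4.7861.
Remaining = 23.6 × (1/2)^4.7861 = 23.6 × 0.036245 ≈ 0.85538 kBq.

0.855 kBq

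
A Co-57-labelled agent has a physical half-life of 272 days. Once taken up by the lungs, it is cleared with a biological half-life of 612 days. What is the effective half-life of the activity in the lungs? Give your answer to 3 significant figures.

188 days

1/t_eff = 1/t_phys + 1/t_biol = 1/272 + 1/612 = 0.0053105 per day.
t_eff = 272 × 612 / (272 + 612) ≈ 188.31 days.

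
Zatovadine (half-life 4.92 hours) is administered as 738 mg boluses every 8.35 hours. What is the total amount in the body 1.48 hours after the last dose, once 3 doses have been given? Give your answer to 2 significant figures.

840 mg

The 3 doses were given 18.18, 9.83, 1.48 hours ago.
Total = 738·(1/2)^(18.18/4.92) + 738·(1/2)^(9.83/4.92) + 738·(1/2)^(1.48/4.92)
      = 56.979 + 184.76 + 599.1 ≈ 840.84 mg.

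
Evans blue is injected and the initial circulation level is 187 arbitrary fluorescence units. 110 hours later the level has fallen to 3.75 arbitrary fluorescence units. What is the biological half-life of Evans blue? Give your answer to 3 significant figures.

A/A₀ = 3.75/187 ≈ 0.020053.
n = log₂(49.867) ≈ 5.64 half-lives elapsed in 110 hours.
t½ = 110/5.64 ≈ 19.504 hours.

19.5 hours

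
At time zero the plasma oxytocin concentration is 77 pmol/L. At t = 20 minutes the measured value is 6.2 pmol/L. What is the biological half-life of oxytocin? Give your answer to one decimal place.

5.5 minutes

A/A₀ = 6.2/77 ≈ 0.080519.
n = log₂(12.419) ≈ 3.6345 half-lives elapsed in 20 minutes.
t½ = 20/3.6345 ≈ 5.5028 minutes.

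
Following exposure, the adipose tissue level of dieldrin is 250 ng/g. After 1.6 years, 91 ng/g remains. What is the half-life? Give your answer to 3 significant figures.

A/A₀ = 91/250 ≈ 0.364.
n = log₂(2.7473) ≈ 1.458 half-lives elapsed in 1.6 years.
t½ = 1.6/1.458 ≈ 1.0974 years.

1.10 years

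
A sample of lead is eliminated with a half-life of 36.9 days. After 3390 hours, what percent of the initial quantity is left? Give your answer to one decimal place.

3390 hours = 141.25 days.
n = 141.25/36.9 ≈ 3.8279 half-lives.
Fraction remaining = (1/2)^3.8279 ≈ 0.070418, i.e. 7.0418%.

7.0%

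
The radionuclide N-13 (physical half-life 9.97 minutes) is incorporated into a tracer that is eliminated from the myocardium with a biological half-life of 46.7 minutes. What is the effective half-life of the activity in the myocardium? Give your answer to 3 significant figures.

1/t_eff = 1/t_phys + 1/t_biol = 1/9.97 + 1/46.7 = 0.12171 per minute.
t_eff = 9.97 × 46.7 / (9.97 + 46.7) ≈ 8.216 minutes.

8.22 minutes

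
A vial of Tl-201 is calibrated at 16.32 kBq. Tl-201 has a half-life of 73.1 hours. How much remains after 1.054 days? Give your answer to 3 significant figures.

12.8 kBq

Convert the elapsed time: 1.054 days = 25.296 hours.
Number of half-lives: n = 25.296/73.1 ≈ 0.34605.
Remaining = 16.32 × (1/2)^0.34605 = 16.32 × 0.78674 ≈ 12.84 kBq.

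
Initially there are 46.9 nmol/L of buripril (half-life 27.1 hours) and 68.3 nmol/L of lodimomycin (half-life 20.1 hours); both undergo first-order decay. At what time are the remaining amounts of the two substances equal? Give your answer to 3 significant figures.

42.2 hours

Set 46.9·(1/2)^(t/27.1) = 68.3·(1/2)^(t/20.1).
Taking log₂: log₂(46.9/68.3) = t·(1/27.1 − 1/20.1).
log₂(0.68668) = -0.5423; 1/27.1 − 1/20.1 = -0.012851.
t = -0.5423 / -0.012851 ≈ 42.199 hours.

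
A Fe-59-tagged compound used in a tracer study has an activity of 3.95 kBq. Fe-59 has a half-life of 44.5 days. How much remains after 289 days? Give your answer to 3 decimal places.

0.044 kBq

Number of half-lives: n = 289/44.5 ≈ 6.4944.
Remaining = 3.95 × (1/2)^6.4944 = 3.95 × 0.011092 ≈ 0.043812 kBq.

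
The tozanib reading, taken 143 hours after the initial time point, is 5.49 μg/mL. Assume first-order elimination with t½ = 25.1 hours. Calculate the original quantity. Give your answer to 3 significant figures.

285 μg/mL

Number of half-lives elapsed: n = 143/25.1 ≈ 5.6972.
A₀ = A × 2^n = 5.49 × 2^5.6972 = 5.49 × 51.884 ≈ 284.84 μg/mL.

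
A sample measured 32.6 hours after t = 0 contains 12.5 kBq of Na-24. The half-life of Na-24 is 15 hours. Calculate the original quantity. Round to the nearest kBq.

Number of half-lives elapsed: n = 32.6/15 ≈ 2.1733.
A₀ = A × 2^n = 12.5 × 2^2.1733 = 12.5 × 4.5106 ≈ 56.383 kBq.

56 kBq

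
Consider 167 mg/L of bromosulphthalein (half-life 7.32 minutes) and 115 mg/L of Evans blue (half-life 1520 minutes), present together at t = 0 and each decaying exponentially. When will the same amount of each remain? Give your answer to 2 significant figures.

Set 167·(1/2)^(t/7.32) = 115·(1/2)^(t/1520).
Taking log₂: log₂(167/115) = t·(1/7.32 − 1/1520).
log₂(1.4522) = 0.53821; 1/7.32 − 1/1520 = 0.13595.
t = 0.53821 / 0.13595 ≈ 3.9588 minutes.

4.0 minutes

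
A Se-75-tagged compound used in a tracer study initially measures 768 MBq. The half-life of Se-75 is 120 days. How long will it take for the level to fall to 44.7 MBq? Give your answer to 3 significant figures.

492 days

Fraction remaining = 44.7/768 ≈ 0.058203.
n = log₂(768/44.7) = ln(17.181)/ln 2 ≈ 4.1028 half-lives.
t = n × t½ = 4.1028 × 120 ≈ 492.33 days.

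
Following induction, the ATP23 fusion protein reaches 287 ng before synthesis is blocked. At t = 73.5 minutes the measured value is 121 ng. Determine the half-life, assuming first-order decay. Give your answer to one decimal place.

A/A₀ = 121/287 ≈ 0.4216.
n = log₂(2.3719) ≈ 1.246 half-lives elapsed in 73.5 minutes.
t½ = 73.5/1.246 ≈ 58.987 minutes.

59.0 minutes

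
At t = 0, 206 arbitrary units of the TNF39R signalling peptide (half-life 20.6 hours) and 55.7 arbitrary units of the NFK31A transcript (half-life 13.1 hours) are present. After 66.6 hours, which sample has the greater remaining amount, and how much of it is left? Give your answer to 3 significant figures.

TNF39R signalling peptide, 21.9 arbitrary units

TNF39R signalling peptide: 206 × (1/2)^3.233 ≈ 21.91 arbitrary units.
NFK31A transcript: 55.7 × (1/2)^5.084 ≈ 1.6422 arbitrary units.
TNF39R signalling peptide has more remaining, at ≈ 21.91 arbitrary units.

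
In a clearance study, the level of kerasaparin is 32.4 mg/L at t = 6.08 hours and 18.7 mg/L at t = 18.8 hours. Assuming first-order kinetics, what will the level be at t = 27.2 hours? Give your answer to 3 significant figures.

Over Δt = 18.8 − 6.08 = 12.72 hours, the level fell by a factor of 32.4/18.7 ≈ 1.7326.
n = log₂(1.7326) ≈ 0.79296 half-lives, so t½ = 12.72/0.79296 ≈ 16.041 hours.
From t = 18.8 to t = 27.2: 18.7 × (1/2)^((27.2−18.8)/16.041) ≈ 13.008 mg/L.

13.0 mg/L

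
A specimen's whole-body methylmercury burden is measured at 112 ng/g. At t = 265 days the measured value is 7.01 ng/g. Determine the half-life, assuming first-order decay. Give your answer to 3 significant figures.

66.3 days

A/A₀ = 7.01/112 ≈ 0.062589.
n = log₂(15.977) ≈ 3.9979 half-lives elapsed in 265 days.
t½ = 265/3.9979 ≈ 66.284 days.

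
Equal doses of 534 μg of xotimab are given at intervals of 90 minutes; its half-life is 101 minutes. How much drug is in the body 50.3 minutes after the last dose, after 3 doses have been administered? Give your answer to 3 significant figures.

692 μg

The 3 doses were given 230.3, 140.3, 50.3 minutes ago.
Total = 534·(1/2)^(230.3/101) + 534·(1/2)^(140.3/101) + 534·(1/2)^(50.3/101)
      = 109.93 + 203.88 + 378.11 ≈ 691.93 μg.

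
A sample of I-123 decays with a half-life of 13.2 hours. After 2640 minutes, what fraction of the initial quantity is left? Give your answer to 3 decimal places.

2640 minutes = 44 hours.
n = 44/13.2 ≈ 3.3333 half-lives.
Fraction remaining = (1/2)^3.3333 ≈ 0.099213.

0.099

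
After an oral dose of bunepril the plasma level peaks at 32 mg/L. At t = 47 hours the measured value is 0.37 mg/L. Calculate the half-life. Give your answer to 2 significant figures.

A/A₀ = 0.37/32 ≈ 0.011562.
n = log₂(86.486) ≈ 6.4344 half-lives elapsed in 47 hours.
t½ = 47/6.4344 ≈ 7.3045 hours.

7.3 hours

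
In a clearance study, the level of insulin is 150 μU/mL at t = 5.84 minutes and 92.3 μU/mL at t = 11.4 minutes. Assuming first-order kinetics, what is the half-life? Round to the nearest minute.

8 minutes

Over Δt = 11.4 − 5.84 = 5.56 minutes, the level fell by a factor of 150/92.3 ≈ 1.6251.
n = log₂(1.6251) ≈ 0.70056 half-lives, so t½ = 5.56/0.70056 ≈ 7.9365 minutes.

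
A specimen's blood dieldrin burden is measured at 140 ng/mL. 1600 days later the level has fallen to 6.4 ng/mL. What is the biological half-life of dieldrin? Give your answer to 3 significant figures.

A/A₀ = 6.4/140 ≈ 0.045714.
n = log₂(21.875) ≈ 4.4512 half-lives elapsed in 1600 days.
t½ = 1600/4.4512 ≈ 359.45 days.

359 days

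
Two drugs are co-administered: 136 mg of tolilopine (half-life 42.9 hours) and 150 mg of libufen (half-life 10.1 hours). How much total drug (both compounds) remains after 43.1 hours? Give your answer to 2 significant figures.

76 mg

tolilopine: 136 × (1/2)^(43.1/42.9) = 136 × (1/2)^1.0047 ≈ 67.781 mg.
libufen: 150 × (1/2)^(43.1/10.1) = 150 × (1/2)^4.2673 ≈ 7.7893 mg.
Total = 67.781 + 7.7893 ≈ 75.57 mg.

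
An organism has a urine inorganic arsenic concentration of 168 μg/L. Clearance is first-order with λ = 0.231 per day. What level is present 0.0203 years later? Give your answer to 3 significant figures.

t½ = ln 2 / λ = 0.69315 / 0.231 ≈ 3.0006 days.
Convert the elapsed time: 0.0203 years = 7.4095 days.
Number of half-lives: n = 7.4095/3.0006 ≈ 2.4693.
Remaining = 168 × (1/2)^2.4693 = 168 × 0.18058 ≈ 30.337 μg/L.

30.3 μg/L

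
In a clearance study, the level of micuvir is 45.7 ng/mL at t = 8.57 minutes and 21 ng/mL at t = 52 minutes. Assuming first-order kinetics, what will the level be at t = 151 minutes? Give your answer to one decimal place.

Over Δt = 52 − 8.57 = 43.43 minutes, the level fell by a factor of 45.7/21 ≈ 2.1762.
n = log₂(2.1762) ≈ 1.1218 half-lives, so t½ = 43.43/1.1218 ≈ 38.714 minutes.
From t = 52 to t = 151: 21 × (1/2)^((151−52)/38.714) ≈ 3.568 ng/mL.

3.6 ng/mL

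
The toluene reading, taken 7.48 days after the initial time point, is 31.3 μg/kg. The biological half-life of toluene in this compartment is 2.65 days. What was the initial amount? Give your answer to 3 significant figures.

221 μg/kg

Number of half-lives elapsed: n = 7.48/2.65 ≈ 2.8226.
A₀ = A × 2^n = 31.3 × 2^2.8226 = 31.3 × 7.0746 ≈ 221.43 μg/kg.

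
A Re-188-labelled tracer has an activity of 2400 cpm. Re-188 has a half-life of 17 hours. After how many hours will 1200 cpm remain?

17 hours

1200/2400 = 1/2, so 1 half-life has elapsed.
t = 1 × 17 = 17 hours.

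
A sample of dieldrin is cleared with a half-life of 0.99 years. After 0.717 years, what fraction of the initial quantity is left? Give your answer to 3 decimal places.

0.605

n = 0.717/0.99 ≈ 0.72424 half-lives.
Fraction remaining = (1/2)^0.72424 ≈ 0.60531.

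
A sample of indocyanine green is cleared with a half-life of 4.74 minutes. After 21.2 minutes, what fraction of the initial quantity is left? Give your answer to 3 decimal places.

0.045

n = 21.2/4.74 ≈ 4.4726 half-lives.
Fraction remaining = (1/2)^4.4726 ≈ 0.045042.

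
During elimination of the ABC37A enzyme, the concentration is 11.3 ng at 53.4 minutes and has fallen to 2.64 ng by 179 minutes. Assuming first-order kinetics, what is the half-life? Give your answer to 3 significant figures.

59.9 minutes

Over Δt = 179 − 53.4 = 125.6 minutes, the level fell by a factor of 11.3/2.64 ≈ 4.2803.
n = log₂(4.2803) ≈ 2.0977 half-lives, so t½ = 125.6/2.0977 ≈ 59.875 minutes.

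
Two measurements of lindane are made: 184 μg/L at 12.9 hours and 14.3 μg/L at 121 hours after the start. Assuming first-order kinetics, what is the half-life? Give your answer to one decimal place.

Over Δt = 121 − 12.9 = 108.1 hours, the level fell by a factor of 184/14.3 ≈ 12.867.
n = log₂(12.867) ≈ 3.6856 half-lives, so t½ = 108.1/3.6856 ≈ 29.33 hours.

29.3 hours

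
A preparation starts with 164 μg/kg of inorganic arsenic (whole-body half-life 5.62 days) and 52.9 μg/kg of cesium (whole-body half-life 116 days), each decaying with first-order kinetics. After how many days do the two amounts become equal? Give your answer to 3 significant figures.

9.64 days

Set 164·(1/2)^(t/5.62) = 52.9·(1/2)^(t/116).
Taking log₂: log₂(164/52.9) = t·(1/5.62 − 1/116).
log₂(3.1002) = 1.6324; 1/5.62 − 1/116 = 0.16932.
t = 1.6324 / 0.16932 ≈ 9.6409 days.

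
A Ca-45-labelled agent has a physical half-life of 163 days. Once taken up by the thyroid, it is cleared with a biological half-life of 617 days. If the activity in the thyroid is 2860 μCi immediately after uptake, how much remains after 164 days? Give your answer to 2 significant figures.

1/t_eff = 1/t_phys + 1/t_biol = 1/163 + 1/617 = 0.0077557 per day.
t_eff = 163 × 617 / (163 + 617) ≈ 128.94 days.
Remaining = 2860 × (1/2)^(164/128.94) = 2860 × (1/2)^1.2719 ≈ 1184.3 μCi.

1200 μCi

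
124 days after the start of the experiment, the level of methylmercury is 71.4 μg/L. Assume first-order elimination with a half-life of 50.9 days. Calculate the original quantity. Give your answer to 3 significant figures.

386 μg/L

Number of half-lives elapsed: n = 124/50.9 ≈ 2.4361.
A₀ = A × 2^n = 71.4 × 2^2.4361 = 71.4 × 5.412 ≈ 386.41 μg/L.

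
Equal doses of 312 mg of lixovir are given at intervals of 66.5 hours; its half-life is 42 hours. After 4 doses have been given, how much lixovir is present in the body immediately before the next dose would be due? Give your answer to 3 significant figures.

The 4 doses were given 266, 199.5, 133, 66.5 hours ago.
Total = 312·(1/2)^(266/42) + 312·(1/2)^(199.5/42) + 312·(1/2)^(133/42) + 312·(1/2)^(66.5/42)
      = 3.8693 + 11.595 + 34.745 + 104.12 ≈ 154.33 mg.

154 mg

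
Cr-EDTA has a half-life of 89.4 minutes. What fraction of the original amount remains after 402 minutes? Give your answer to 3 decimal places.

n = 402/89.4 ≈ 4.4966 half-lives.
Fraction remaining = (1/2)^4.4966 ≈ 0.044297.

0.044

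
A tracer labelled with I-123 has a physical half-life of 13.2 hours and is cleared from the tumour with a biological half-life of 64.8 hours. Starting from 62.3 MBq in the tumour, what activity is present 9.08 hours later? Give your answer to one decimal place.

35.1 MBq

1/t_eff = 1/t_phys + 1/t_biol = 1/13.2 + 1/64.8 = 0.09119 per hour.
t_eff = 13.2 × 64.8 / (13.2 + 64.8) ≈ 10.966 hours.
Remaining = 62.3 × (1/2)^(9.08/10.966) = 62.3 × (1/2)^0.828 ≈ 35.094 MBq.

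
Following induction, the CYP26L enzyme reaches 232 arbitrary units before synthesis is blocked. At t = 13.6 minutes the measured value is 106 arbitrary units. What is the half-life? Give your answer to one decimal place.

12.0 minutes

A/A₀ = 106/232 ≈ 0.4569.
n = log₂(2.1887) ≈ 1.1301 half-lives elapsed in 13.6 minutes.
t½ = 13.6/1.1301 ≈ 12.035 minutes.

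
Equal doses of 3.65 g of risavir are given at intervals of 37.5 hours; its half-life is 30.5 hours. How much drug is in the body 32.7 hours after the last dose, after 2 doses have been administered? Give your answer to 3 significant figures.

The 2 doses were given 70.2, 32.7 hours ago.
Total = 3.65·(1/2)^(70.2/30.5) + 3.65·(1/2)^(32.7/30.5)
      = 0.74034 + 1.736 ≈ 2.4763 g.

2.48 g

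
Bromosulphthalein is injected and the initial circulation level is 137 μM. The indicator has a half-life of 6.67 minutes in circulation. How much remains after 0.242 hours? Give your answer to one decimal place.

Convert the elapsed time: 0.242 hours = 14.52 minutes.
Number of half-lives: n = 14.52/6.67 ≈ 2.1769.
Remaining = 137 × (1/2)^2.1769 = 137 × 0.22115 ≈ 30.297 μM.

30.3 μM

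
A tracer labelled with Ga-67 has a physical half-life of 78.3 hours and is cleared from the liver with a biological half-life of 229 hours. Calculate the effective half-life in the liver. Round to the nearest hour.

58 hours

1/t_eff = 1/t_phys + 1/t_biol = 1/78.3 + 1/229 = 0.017138 per hour.
t_eff = 78.3 × 229 / (78.3 + 229) ≈ 58.349 hours.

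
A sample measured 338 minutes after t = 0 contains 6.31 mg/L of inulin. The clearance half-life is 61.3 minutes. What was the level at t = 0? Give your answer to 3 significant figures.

Number of half-lives elapsed: n = 338/61.3 ≈ 5.5139.
A₀ = A × 2^n = 6.31 × 2^5.5139 = 6.31 × 45.692 ≈ 288.32 mg/L.

288 mg/L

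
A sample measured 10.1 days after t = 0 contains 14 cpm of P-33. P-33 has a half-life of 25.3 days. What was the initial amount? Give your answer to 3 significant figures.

18.5 cpm

Number of half-lives elapsed: n = 10.1/25.3 ≈ 0.39921.
A₀ = A × 2^n = 14 × 2^0.39921 = 14 × 1.3188 ≈ 18.463 cpm.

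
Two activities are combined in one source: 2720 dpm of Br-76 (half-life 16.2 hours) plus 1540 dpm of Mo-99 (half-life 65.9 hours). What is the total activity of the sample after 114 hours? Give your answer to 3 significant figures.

Br-76: 2720 × (1/2)^(114/16.2) = 2720 × (1/2)^7.037 ≈ 20.711 dpm.
Mo-99: 1540 × (1/2)^(114/65.9) = 1540 × (1/2)^1.7299 ≈ 464.27 dpm.
Total = 20.711 + 464.27 ≈ 484.98 dpm.

485 dpm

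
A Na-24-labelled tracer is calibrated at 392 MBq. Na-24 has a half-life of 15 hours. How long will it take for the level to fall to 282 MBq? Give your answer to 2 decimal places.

7.13 hours

Fraction remaining = 282/392 ≈ 0.71939.
n = log₂(392/282) = ln(1.3901)/ln 2 ≈ 0.47516 half-lives.
t = n × t½ = 0.47516 × 15 ≈ 7.1274 hours.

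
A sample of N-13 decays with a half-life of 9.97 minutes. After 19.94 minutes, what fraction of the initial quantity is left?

n = 19.94/9.97 ≈ 2 half-lives.
Fraction remaining = (1/2)^2 ≈ 0.25.

0.25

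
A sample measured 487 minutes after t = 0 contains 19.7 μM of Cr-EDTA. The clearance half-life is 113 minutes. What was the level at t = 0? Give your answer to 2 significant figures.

390 μM

Number of half-lives elapsed: n = 487/113 ≈ 4.3097.
A₀ = A × 2^n = 19.7 × 2^4.3097 = 19.7 × 19.832 ≈ 390.68 μM.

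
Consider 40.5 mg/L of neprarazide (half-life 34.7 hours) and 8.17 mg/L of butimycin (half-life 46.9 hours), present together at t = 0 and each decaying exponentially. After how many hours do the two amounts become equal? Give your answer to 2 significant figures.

310 hours

Set 40.5·(1/2)^(t/34.7) = 8.17·(1/2)^(t/46.9).
Taking log₂: log₂(40.5/8.17) = t·(1/34.7 − 1/46.9).
log₂(4.9572) = 2.3095; 1/34.7 − 1/46.9 = 0.0074965.
t = 2.3095 / 0.0074965 ≈ 308.08 hours.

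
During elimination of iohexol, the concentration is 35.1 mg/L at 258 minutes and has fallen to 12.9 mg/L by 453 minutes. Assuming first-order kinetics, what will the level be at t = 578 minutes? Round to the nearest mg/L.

Over Δt = 453 − 258 = 195 minutes, the level fell by a factor of 35.1/12.9 ≈ 2.7209.
n = log₂(2.7209) ≈ 1.4441 half-lives, so t½ = 195/1.4441 ≈ 135.03 minutes.
From t = 453 to t = 578: 12.9 × (1/2)^((578−453)/135.03) ≈ 6.7909 mg/L.

7 mg/L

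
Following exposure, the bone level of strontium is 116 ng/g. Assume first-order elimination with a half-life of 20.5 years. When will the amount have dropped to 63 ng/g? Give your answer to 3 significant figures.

18.1 years

Fraction remaining = 63/116 ≈ 0.5431.
n = log₂(116/63) = ln(1.8413)/ln 2 ≈ 0.8807 half-lives.
t = n × t½ = 0.8807 × 20.5 ≈ 18.054 years.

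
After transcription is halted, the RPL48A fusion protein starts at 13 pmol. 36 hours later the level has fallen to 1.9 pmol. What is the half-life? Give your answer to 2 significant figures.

A/A₀ = 1.9/13 ≈ 0.14615.
n = log₂(6.8421) ≈ 2.7744 half-lives elapsed in 36 hours.
t½ = 36/2.7744 ≈ 12.976 hours.

13 hours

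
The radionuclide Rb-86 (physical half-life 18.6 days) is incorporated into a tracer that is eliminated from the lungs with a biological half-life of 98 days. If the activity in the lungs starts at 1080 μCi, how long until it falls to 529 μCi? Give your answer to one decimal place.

16.1 days

1/t_eff = 1/t_phys + 1/t_biol = 1/18.6 + 1/98 = 0.063968 per day.
t_eff = 18.6 × 98 / (18.6 + 98) ≈ 15.633 days.
n = log₂(1080/529) ≈ 1.0297; t = 1.0297 × 15.633 ≈ 16.097 days.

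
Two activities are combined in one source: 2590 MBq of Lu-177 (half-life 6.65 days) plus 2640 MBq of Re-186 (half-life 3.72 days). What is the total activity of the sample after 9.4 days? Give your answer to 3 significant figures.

1430 MBq

Lu-177: 2590 × (1/2)^(9.4/6.65) = 2590 × (1/2)^1.4135 ≈ 972.26 MBq.
Re-186: 2640 × (1/2)^(9.4/3.72) = 2640 × (1/2)^2.5269 ≈ 458.08 MBq.
Total = 972.26 + 458.08 ≈ 1430.3 MBq.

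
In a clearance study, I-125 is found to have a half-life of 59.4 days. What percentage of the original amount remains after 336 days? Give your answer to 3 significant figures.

1.98%

n = 336/59.4 ≈ 5.6566 half-lives.
Fraction remaining = (1/2)^5.6566 ≈ 0.019825, i.e. 1.9825%.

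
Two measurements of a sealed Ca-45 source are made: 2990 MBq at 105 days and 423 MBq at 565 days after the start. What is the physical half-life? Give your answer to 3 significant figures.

Over Δt = 565 − 105 = 460 days, the level fell by a factor of 2990/423 ≈ 7.0686.
n = log₂(7.0686) ≈ 2.8214 half-lives, so t½ = 460/2.8214 ≈ 163.04 days.

163 days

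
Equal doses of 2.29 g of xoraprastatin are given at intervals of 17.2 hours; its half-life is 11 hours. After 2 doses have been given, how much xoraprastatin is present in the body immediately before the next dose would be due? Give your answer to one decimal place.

The 2 doses were given 34.4, 17.2 hours ago.
Total = 2.29·(1/2)^(34.4/11) + 2.29·(1/2)^(17.2/11)
      = 0.26208 + 0.7747 ≈ 1.0368 g.

1.0 g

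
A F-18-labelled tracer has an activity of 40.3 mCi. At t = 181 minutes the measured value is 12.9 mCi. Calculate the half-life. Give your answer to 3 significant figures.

110 minutes

A/A₀ = 12.9/40.3 ≈ 0.3201.
n = log₂(3.124) ≈ 1.6434 half-lives elapsed in 181 minutes.
t½ = 181/1.6434 ≈ 110.14 minutes.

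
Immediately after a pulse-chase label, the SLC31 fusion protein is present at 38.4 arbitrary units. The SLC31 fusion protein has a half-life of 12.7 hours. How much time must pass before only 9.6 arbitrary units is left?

9.6/38.4 = 1/4, so 2 half-lives have elapsed.
t = 2 × 12.7 = 25.4 hours.

25.4 hours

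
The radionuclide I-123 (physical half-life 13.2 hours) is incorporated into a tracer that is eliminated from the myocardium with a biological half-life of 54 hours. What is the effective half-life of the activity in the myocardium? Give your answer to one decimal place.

1/t_eff = 1/t_phys + 1/t_biol = 1/13.2 + 1/54 = 0.094276 per hour.
t_eff = 13.2 × 54 / (13.2 + 54) ≈ 10.607 hours.

10.6 hours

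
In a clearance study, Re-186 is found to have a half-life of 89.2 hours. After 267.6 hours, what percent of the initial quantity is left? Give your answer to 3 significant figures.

n = 267.6/89.2 ≈ 3 half-lives.
Fraction remaining = (1/2)^3 ≈ 0.125, i.e. 12.5%.

12.5%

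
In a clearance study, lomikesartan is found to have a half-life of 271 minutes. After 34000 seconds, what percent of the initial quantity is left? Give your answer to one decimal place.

34000 seconds = 566.667 minutes.
n = 566.667/271 ≈ 2.091 half-lives.
Fraction remaining = (1/2)^2.091 ≈ 0.23471, i.e. 23.471%.

23.5%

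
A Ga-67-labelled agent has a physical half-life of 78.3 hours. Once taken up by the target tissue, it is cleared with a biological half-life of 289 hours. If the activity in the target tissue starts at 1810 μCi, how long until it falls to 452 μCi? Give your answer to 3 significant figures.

1/t_eff = 1/t_phys + 1/t_biol = 1/78.3 + 1/289 = 0.016232 per hour.
t_eff = 78.3 × 289 / (78.3 + 289) ≈ 61.608 hours.
n = log₂(1810/452) ≈ 2.0016; t = 2.0016 × 61.608 ≈ 123.31 hours.

123 hours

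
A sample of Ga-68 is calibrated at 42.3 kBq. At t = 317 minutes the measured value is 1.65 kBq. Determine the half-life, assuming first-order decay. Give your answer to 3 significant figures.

67.7 minutes

A/A₀ = 1.65/42.3 ≈ 0.039007.
n = log₂(25.636) ≈ 4.6801 half-lives elapsed in 317 minutes.
t½ = 317/4.6801 ≈ 67.733 minutes.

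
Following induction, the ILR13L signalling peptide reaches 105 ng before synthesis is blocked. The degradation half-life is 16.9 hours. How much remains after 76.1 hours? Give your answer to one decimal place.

4.6 ng

Number of half-lives: n = 76.1/16.9 ≈ 4.503.
Remaining = 105 × (1/2)^4.503 = 105 × 0.044104 ≈ 4.6309 ng.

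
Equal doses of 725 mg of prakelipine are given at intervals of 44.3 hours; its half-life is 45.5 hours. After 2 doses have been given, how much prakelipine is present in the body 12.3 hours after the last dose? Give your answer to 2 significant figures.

The 2 doses were given 56.6, 12.3 hours ago.
Total = 725·(1/2)^(56.6/45.5) + 725·(1/2)^(12.3/45.5)
      = 306.1 + 601.12 ≈ 907.22 mg.

910 mg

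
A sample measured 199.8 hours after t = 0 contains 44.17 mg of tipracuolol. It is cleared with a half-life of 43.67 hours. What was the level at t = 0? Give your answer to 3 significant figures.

1050 mg

Number of half-lives elapsed: n = 199.8/43.67 ≈ 4.5752.
A₀ = A × 2^n = 44.17 × 2^4.5752 = 44.17 × 23.839 ≈ 1052.9 mg.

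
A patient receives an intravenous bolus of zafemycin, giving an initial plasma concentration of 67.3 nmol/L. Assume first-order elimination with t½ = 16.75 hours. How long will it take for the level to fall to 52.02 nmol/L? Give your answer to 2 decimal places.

6.22 hours

Fraction remaining = 52.02/67.3 ≈ 0.77296.
n = log₂(67.3/52.02) = ln(1.2937)/ln 2 ≈ 0.37154 half-lives.
t = n × t½ = 0.37154 × 16.75 ≈ 6.2233 hours.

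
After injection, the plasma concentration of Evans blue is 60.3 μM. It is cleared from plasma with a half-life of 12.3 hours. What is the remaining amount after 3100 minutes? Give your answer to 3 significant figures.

Convert the elapsed time: 3100 minutes = 51.6667 hours.
Number of half-lives: n = 51.6667/12.3 ≈ 4.2005.
Remaining = 60.3 × (1/2)^4.2005 = 60.3 × 0.054389 ≈ 3.2797 μM.

3.28 μM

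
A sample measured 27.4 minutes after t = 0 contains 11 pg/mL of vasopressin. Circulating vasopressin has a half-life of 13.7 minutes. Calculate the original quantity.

44 pg/mL

Number of half-lives elapsed: n = 27.4/13.7 ≈ 2.
A₀ = A × 2^n = 11 × 2^2 = 11 × 4 ≈ 44 pg/mL.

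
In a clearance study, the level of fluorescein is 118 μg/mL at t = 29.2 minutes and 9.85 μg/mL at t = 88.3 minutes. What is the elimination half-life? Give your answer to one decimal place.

16.5 minutes

Over Δt = 88.3 − 29.2 = 59.1 minutes, the level fell by a factor of 118/9.85 ≈ 11.98.
n = log₂(11.98) ≈ 3.5825 half-lives, so t½ = 59.1/3.5825 ≈ 16.497 minutes.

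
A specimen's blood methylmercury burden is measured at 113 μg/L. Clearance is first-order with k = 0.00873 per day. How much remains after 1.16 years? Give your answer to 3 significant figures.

2.80 μg/L

t½ = ln 2 / k = 0.69315 / 0.00873 ≈ 79.398 days.
Convert the elapsed time: 1.16 years = 423.4 days.
Number of half-lives: n = 423.4/79.398 ≈ 5.3326.
Remaining = 113 × (1/2)^5.3326 = 113 × 0.024816 ≈ 2.8042 μg/L.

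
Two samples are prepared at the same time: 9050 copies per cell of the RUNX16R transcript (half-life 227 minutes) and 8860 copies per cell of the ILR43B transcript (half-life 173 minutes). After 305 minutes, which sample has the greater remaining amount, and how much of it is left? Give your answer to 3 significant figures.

RUNX16R transcript, 3570 copies per cell

RUNX16R transcript: 9050 × (1/2)^1.3436 ≈ 3566 copies per cell.
ILR43B transcript: 8860 × (1/2)^1.763 ≈ 2610.5 copies per cell.
RUNX16R transcript has more remaining, at ≈ 3566 copies per cell.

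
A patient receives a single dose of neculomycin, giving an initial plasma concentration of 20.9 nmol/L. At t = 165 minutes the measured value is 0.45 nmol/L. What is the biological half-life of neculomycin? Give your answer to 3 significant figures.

A/A₀ = 0.45/20.9 ≈ 0.021531.
n = log₂(46.444) ≈ 5.5374 half-lives elapsed in 165 minutes.
t½ = 165/5.5374 ≈ 29.797 minutes.

29.8 minutes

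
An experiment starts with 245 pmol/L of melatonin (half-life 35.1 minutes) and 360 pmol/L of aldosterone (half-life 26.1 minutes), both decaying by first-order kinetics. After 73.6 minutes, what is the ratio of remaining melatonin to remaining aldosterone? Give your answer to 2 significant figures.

1.1

melatonin: 245 × (1/2)^(73.6/35.1) = 245 × (1/2)^2.0969 ≈ 57.273 pmol/L.
aldosterone: 360 × (1/2)^(73.6/26.1) = 360 × (1/2)^2.8199 ≈ 50.982 pmol/L.
Ratio ≈ 57.273 / 50.982 ≈ 1.1234.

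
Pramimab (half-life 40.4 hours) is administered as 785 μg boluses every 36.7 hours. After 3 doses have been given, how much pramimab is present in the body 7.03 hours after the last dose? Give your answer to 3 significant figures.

The 3 doses were given 80.43, 43.73, 7.03 hours ago.
Total = 785·(1/2)^(80.43/40.4) + 785·(1/2)^(43.73/40.4) + 785·(1/2)^(7.03/40.4)
      = 197.5 + 370.7 + 695.8 ≈ 1264 μg.

1260 μg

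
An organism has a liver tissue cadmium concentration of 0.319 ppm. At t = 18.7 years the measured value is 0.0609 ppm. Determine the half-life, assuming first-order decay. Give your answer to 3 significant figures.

7.83 years

A/A₀ = 0.0609/0.319 ≈ 0.19091.
n = log₂(5.2381) ≈ 2.389 half-lives elapsed in 18.7 years.
t½ = 18.7/2.389 ≈ 7.8274 years.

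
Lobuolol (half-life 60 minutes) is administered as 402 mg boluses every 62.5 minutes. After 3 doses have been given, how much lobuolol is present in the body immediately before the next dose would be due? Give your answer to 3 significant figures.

The 3 doses were given 187.5, 125, 62.5 minutes ago.
Total = 402·(1/2)^(187.5/60) + 402·(1/2)^(125/60) + 402·(1/2)^(62.5/60)
      = 46.079 + 94.859 + 195.28 ≈ 336.22 mg.

336 mg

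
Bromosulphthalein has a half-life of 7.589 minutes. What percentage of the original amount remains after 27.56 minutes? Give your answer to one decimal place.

n = 27.56/7.589 ≈ 3.6316 half-lives.
Fraction remaining = (1/2)^3.6316 ≈ 0.080684, i.e. 8.0684%.

8.1%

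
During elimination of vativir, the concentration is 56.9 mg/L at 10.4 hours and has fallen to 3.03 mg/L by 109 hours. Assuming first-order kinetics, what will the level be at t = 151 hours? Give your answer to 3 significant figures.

Over Δt = 109 − 10.4 = 98.6 hours, the level fell by a factor of 56.9/3.03 ≈ 18.779.
n = log₂(18.779) ≈ 4.231 half-lives, so t½ = 98.6/4.231 ≈ 23.304 hours.
From t = 109 to t = 151: 3.03 × (1/2)^((151−109)/23.304) ≈ 0.86877 mg/L.

0.869 mg/L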